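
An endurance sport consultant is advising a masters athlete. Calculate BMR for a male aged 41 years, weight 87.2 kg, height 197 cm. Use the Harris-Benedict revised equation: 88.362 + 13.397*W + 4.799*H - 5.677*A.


Substituting values:
W term = 13.397 * 87.2 = 1168.2184
H term = 4.799 * 197 = 945.403
A term = 5.677 * 41 = 232.757
BMR = 1969.23 kcal/day

1969.23 kcal/day


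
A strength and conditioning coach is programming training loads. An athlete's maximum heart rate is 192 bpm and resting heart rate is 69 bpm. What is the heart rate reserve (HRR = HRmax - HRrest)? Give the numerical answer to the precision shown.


HRR = HRmax - HRrest
= 192 - 69
= 123 bpm

123 bpm


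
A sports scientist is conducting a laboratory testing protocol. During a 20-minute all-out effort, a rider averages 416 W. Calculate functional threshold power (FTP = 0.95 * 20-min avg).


FTP = 0.95 * 416
= 395.2 W

395.2 W


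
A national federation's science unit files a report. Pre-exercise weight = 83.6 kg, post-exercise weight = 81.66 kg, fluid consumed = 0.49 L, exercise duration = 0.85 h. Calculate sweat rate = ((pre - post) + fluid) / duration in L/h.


Weight loss = 83.6 - 81.66 = 1.94 kg (approx L)
Total sweat = 1.94 + 0.49 = 2.43 L
Sweat rate = 2.43 / 0.85 = 2.859 L/h

2.859 L/h


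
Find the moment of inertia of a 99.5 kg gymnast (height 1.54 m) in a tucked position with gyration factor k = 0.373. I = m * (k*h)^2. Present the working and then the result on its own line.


Radius of gyration = 0.373 * 1.54 = 0.57442 m
I = 99.5 * 0.57442^2
= 99.5 * 0.329958
= 32.831 kg*m^2

32.831 kg*m^2


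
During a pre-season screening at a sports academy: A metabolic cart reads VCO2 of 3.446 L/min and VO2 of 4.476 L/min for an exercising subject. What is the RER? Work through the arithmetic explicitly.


RER = VCO2 / VO2 = 3.446 / 4.476 = 0.7699

0.7699


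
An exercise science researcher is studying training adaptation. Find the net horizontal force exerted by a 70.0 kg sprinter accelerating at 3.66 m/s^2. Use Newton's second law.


Newton's second law: F = m * a
F = 70.0 * 3.66 = 256.2 N

256.2 N


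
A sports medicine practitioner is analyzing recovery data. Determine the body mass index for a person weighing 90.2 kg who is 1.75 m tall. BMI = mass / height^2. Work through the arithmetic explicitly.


BMI = mass / height^2
= 90.2 / 1.75^2
= 90.2 / 3.0625
= 29.45 kg/m^2

29.45 kg/m^2


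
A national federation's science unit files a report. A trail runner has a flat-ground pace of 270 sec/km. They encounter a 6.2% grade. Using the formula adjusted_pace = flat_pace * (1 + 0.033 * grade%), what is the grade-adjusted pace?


Grade factor = 1 + 0.033 * 6.2 = 1.2046
Adjusted = 270 * 1.2046 = 325.24 sec/km

325.24 s/km


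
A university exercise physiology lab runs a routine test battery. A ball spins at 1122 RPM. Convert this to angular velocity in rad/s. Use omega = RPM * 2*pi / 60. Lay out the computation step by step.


omega = 1122 * 2 * pi / 60
= 1122 * 6.28318531 / 60
= 7049.734 / 60
= 117.496 rad/s

117.496 rad/s


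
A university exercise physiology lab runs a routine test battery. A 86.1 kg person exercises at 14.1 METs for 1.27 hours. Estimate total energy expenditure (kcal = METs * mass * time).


Energy = METs * mass(kg) * time(h)
= 14.1 * 86.1 * 1.27
= 1541.79 kcal

1541.79 kcal


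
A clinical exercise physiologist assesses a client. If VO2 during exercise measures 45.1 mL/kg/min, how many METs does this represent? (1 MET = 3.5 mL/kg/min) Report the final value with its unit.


METs = VO2 / 3.5 = 45.1 / 3.5 = 12.89

12.89 METs


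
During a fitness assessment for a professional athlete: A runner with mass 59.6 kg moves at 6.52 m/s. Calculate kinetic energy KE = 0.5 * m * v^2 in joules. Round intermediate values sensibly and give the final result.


v^2 = 6.52^2 = 42.5104
KE = 0.5 * 59.6 * 42.5104
= 1266.81 J

1266.81 J


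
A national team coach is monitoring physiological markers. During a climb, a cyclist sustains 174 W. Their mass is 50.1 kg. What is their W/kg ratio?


Power-to-weight = 174 W / 50.1 kg
= 3.473 W/kg

3.473 W/kg


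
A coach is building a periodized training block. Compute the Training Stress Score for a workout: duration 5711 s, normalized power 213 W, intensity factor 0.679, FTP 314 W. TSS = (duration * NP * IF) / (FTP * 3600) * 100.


Product = 5711 * 213 * 0.679 = 825964.797
Base = 314 * 3600 = 1130400
TSS = 825964.797 / 1130400 * 100 = 73.07

73.07 TSS


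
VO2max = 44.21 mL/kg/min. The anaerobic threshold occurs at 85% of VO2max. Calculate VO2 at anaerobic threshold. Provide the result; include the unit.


AT fraction = 85 / 100 = 0.85
AT VO2 = 44.21 * 0.85
= 37.58 mL/kg/min

37.58 mL/kg/min


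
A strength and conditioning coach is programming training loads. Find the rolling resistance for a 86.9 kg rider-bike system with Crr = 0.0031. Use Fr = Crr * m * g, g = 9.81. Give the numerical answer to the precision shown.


m * g = 86.9 * 9.81 = 852.489 N
Fr = 0.0031 * 852.489 = 2.643 N

2.643 N


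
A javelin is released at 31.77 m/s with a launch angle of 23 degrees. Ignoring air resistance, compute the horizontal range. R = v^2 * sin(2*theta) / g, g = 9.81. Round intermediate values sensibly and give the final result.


Launch speed squared = 1009.3329
sin(2 * 23 deg) = 0.71934
Range = 1009.3329 * 0.71934 / 9.81
= 74.012 m

74.012 m


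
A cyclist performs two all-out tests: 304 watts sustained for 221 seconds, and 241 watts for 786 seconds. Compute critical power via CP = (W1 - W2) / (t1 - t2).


W1 = P1 * t1 = 304 * 221 = 67184 J
W2 = P2 * t2 = 241 * 786 = 189426 J
CP = (67184 - 189426) / (221 - 786)
= 216.36 W

216.36 W


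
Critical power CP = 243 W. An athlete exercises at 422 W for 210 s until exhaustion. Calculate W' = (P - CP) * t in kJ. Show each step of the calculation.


P - CP = 422 - 243 = 179 W
W' = 179 * 210 = 37590 J
= 37590 / 1000 = 37.59 kJ

37.59 kJ


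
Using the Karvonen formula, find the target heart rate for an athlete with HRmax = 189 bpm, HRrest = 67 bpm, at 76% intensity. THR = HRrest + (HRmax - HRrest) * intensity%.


HRR = 189 - 67 = 122
THR = 67 + 122 * 0.76
= 67 + 92.72
= 159.72 bpm

159.72 bpm


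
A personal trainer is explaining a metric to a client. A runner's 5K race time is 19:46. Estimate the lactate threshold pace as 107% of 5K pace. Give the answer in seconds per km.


Total race time = 19*60 + 46 = 1186 seconds
5K pace = 1186 / 5 = 237.2 sec/km
LT pace = 237.2 * 1.07 = 253.8 sec/km

253.8 s/km


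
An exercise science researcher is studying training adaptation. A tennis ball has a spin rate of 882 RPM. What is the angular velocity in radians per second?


Convert RPM to rad/s: multiply by 2*pi and divide by 60
omega = 882 * 2 * pi / 60
= 92.363 rad/s

92.363 rad/s


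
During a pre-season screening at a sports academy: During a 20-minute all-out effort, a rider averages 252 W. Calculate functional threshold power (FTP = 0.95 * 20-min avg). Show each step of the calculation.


FTP = 0.95 * 252
= 239.4 W

239.4 W


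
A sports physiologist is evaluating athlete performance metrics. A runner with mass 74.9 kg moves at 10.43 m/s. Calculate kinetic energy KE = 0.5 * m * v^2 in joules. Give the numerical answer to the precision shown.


v^2 = 10.43^2 = 108.7849
KE = 0.5 * 74.9 * 108.7849
= 4073.99 J

4073.99 J


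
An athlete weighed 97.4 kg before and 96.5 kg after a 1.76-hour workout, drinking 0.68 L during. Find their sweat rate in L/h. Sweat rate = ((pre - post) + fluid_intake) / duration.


Body mass change = 0.9 kg
Total sweat loss = 0.9 + 0.68 = 1.58 L
Rate = 1.58 / 1.76 = 0.898 L/h

0.898 L/h


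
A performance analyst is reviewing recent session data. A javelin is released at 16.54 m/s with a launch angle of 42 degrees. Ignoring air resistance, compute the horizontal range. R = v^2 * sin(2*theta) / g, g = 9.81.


Launch speed squared = 273.5716
sin(2 * 42 deg) = 0.994522
Range = 273.5716 * 0.994522 / 9.81
= 27.734 m

27.734 m


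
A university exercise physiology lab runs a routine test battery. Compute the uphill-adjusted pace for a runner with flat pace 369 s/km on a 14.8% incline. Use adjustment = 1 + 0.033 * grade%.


Adjustment factor = 1 + 0.033 * 14.8 = 1.4884
Grade-adjusted pace = 369 * 1.4884 = 549.22 s/km

549.22 s/km


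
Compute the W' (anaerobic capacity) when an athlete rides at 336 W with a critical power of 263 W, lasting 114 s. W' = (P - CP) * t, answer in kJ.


Above-CP power = 73 W
Duration = 114 s
W' = 73 * 114 = 8322 J
Convert: 8322 / 1000 = 8.322 kJ

8.322 kJ


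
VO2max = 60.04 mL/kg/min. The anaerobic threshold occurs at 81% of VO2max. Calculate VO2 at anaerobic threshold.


AT fraction = 81 / 100 = 0.81
AT VO2 = 60.04 * 0.81
= 48.63 mL/kg/min

48.63 mL/kg/min


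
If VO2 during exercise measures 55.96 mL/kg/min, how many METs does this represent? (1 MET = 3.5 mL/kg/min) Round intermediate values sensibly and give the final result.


METs = VO2 / 3.5 = 55.96 / 3.5 = 15.99

15.99 METs


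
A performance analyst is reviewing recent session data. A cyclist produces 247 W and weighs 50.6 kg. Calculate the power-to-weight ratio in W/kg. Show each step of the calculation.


P/W = power / mass
= 247 / 50.6
= 4.881 W/kg

4.881 W/kg


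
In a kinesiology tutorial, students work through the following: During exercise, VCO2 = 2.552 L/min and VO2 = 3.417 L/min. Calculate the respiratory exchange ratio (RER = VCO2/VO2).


RER = VCO2 / VO2
= 2.552 / 3.417
= 0.7469

0.7469


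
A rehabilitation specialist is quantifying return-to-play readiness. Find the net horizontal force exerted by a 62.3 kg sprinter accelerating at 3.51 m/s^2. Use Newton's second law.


Newton's second law: F = m * a
F = 62.3 * 3.51 = 218.67 N

218.67 N


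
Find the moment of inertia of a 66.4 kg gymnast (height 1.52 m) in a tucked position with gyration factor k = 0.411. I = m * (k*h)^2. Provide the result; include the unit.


Radius of gyration = 0.411 * 1.52 = 0.62472 m
I = 66.4 * 0.62472^2
= 66.4 * 0.390275
= 25.914 kg*m^2

25.914 kg*m^2


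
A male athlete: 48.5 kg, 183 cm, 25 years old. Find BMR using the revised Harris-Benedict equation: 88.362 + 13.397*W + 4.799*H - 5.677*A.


Intercept = 88.362
Weight contribution = 13.397 * 48.5 = 649.7545
Height contribution = 4.799 * 183 = 878.217
Age contribution = 5.677 * 25 = 141.925
BMR = 88.362 + 649.7545 + 878.217 - 141.925
= 1474.41 kcal/day

1474.41 kcal/day


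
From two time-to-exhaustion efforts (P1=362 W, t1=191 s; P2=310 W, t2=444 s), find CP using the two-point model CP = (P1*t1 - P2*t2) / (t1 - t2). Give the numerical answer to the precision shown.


Work in trial 1 = 69142 J
Work in trial 2 = 137640 J
Delta work = -68498 J
Delta time = -253 s
CP = -68498 / -253 = 270.74 W

270.74 W


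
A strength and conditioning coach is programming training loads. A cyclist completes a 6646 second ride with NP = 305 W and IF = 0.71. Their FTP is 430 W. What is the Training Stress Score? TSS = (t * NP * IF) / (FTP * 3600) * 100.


t * NP * IF = 6646 * 305 * 0.71 = 1439191.3
FTP * 3600 = 1548000
TSS = (1439191.3 / 1548000) * 100 = 92.97

92.97 TSS


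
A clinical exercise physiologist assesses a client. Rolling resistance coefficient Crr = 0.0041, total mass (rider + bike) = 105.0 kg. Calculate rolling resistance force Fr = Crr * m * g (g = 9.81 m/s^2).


Fr = Crr * m * g
= 0.0041 * 105.0 * 9.81
= 4.223 N

4.223 N


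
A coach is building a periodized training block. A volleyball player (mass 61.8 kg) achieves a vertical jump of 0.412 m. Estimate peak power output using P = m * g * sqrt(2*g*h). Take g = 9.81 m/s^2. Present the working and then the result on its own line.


2 * g * h = 2 * 9.81 * 0.412 = 8.08344
sqrt(8.08344) = 2.843139 m/s
P = 61.8 * 9.81 * 2.843139 = 1723.68 W

1723.68 W


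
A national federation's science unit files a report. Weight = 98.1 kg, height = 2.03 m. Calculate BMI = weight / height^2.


height^2 = 2.03^2 = 4.1209
BMI = 98.1 / 4.1209 = 23.81 kg/m^2

23.81 kg/m^2


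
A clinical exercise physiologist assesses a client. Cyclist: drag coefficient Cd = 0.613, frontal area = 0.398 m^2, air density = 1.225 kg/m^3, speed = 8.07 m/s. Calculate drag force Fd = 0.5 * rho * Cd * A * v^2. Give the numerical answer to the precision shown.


v^2 = 8.07^2 = 65.1249
Fd = 0.5 * 1.225 * 0.613 * 0.398 * 65.1249
= 9.732 N

9.732 N


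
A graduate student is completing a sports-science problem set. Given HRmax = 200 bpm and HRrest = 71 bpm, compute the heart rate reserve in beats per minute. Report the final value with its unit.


Heart rate reserve = maximum HR minus resting HR
HRR = 200 - 71 = 129 bpm

129 bpm


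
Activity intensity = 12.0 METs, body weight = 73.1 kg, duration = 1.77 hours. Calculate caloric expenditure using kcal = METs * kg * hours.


kcal = 12.0 * 73.1 * 1.77
= 877.2 * 1.77
= 1552.64 kcal

1552.64 kcal


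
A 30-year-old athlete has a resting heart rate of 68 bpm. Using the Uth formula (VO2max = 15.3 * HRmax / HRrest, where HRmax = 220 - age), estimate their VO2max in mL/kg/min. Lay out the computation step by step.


HRmax = 220 - 30 = 190 bpm
Ratio = HRmax / HRrest = 190 / 68 = 2.7941
VO2max = 15.3 * 2.7941 = 42.75 mL/kg/min

42.75 mL/kg/min


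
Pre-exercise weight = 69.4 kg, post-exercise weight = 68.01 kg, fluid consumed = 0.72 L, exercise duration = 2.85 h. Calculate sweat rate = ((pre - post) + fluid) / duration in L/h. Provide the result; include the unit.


Weight loss = 69.4 - 68.01 = 1.39 kg (approx L)
Total sweat = 1.39 + 0.72 = 2.11 L
Sweat rate = 2.11 / 2.85 = 0.74 L/h

0.74 L/h


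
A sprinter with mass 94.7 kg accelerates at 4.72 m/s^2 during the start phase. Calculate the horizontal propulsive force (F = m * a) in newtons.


F = m * a
= 94.7 * 4.72
= 446.98 N

446.98 N


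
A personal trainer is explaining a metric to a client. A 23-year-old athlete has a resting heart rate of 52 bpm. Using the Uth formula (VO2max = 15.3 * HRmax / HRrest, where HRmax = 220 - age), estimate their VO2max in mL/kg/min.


HRmax = 220 - 23 = 197 bpm
Ratio = HRmax / HRrest = 197 / 52 = 3.7885
VO2max = 15.3 * 3.7885 = 57.96 mL/kg/min

57.96 mL/kg/min


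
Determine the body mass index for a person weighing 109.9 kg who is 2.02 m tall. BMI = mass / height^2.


BMI = mass / height^2
= 109.9 / 2.02^2
= 109.9 / 4.0804
= 26.93 kg/m^2

26.93 kg/m^2


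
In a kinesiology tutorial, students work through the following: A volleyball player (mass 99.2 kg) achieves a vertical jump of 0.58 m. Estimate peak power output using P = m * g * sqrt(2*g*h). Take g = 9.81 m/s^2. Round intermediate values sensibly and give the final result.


2 * g * h = 2 * 9.81 * 0.58 = 11.3796
sqrt(11.3796) = 3.373366 m/s
P = 99.2 * 9.81 * 3.373366 = 3282.8 W

3282.8 W


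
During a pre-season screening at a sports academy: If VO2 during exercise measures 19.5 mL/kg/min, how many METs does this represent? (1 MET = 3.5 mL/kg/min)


METs = VO2 / 3.5 = 19.5 / 3.5 = 5.57

5.57 METs


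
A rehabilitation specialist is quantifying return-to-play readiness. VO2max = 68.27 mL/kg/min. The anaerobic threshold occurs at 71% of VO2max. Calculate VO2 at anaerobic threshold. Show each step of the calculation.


AT fraction = 71 / 100 = 0.71
AT VO2 = 68.27 * 0.71
= 48.47 mL/kg/min

48.47 mL/kg/min


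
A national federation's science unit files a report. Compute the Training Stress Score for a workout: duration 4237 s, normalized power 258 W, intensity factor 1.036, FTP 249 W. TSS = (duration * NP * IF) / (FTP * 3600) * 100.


Product = 4237 * 258 * 1.036 = 1132499.256
Base = 249 * 3600 = 896400
TSS = 1132499.256 / 896400 * 100 = 126.34

126.34 TSS


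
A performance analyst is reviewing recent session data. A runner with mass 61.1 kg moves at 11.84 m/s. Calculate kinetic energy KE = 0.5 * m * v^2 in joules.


v^2 = 11.84^2 = 140.1856
KE = 0.5 * 61.1 * 140.1856
= 4282.67 J

4282.67 J


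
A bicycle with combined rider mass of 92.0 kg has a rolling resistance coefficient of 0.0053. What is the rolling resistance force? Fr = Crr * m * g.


Fr = 0.0053 * 92.0 * 9.81
= 0.4876 * 9.81
= 4.783 N

4.783 N


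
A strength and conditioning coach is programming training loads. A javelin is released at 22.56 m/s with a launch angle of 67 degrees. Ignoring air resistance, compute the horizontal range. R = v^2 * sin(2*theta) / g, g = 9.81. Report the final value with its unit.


Launch speed squared = 508.9536
sin(2 * 67 deg) = 0.71934
Range = 508.9536 * 0.71934 / 9.81
= 37.32 m

37.32 m


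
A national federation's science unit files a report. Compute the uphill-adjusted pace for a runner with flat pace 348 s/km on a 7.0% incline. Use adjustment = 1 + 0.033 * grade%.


Adjustment factor = 1 + 0.033 * 7.0 = 1.231
Grade-adjusted pace = 348 * 1.231 = 428.39 s/km

428.39 s/km


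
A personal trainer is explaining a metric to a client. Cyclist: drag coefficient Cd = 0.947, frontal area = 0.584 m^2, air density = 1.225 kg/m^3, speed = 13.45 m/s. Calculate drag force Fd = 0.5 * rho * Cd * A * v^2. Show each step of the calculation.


v^2 = 13.45^2 = 180.9025
Fd = 0.5 * 1.225 * 0.947 * 0.584 * 180.9025
= 61.279 N

61.279 N


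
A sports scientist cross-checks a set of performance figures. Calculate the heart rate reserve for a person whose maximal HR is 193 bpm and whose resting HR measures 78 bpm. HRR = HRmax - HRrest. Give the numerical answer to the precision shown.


HRmax = 193 bpm
HRrest = 78 bpm
HRR = 193 - 78 = 115 bpm

115 bpm


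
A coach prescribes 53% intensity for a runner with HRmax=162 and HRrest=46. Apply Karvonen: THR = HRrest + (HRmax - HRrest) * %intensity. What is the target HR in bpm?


Heart rate reserve = 162 - 46 = 116
Intensity fraction = 53 / 100 = 0.53
THR = 46 + 116 * 0.53 = 107.48 bpm

107.48 bpm


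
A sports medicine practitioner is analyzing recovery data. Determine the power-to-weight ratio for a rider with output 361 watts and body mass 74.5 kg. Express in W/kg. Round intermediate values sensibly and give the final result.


P/W = 361 / 74.5 = 4.846 W/kg

4.846 W/kg


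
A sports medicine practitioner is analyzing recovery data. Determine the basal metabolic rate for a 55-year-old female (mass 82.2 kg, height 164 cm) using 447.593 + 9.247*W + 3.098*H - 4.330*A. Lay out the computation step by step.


BMR = 447.593 + 9.247*82.2 + 3.098*164 - 4.330*55
= 1477.62 kcal/day

1477.62 kcal/day


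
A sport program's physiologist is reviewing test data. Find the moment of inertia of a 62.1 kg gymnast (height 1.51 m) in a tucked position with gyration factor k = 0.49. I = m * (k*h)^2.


Radius of gyration = 0.49 * 1.51 = 0.7399 m
I = 62.1 * 0.7399^2
= 62.1 * 0.547452
= 33.997 kg*m^2

33.997 kg*m^2


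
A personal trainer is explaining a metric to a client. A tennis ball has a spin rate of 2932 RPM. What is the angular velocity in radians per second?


Convert RPM to rad/s: multiply by 2*pi and divide by 60
omega = 2932 * 2 * pi / 60
= 307.038 rad/s

307.038 rad/s


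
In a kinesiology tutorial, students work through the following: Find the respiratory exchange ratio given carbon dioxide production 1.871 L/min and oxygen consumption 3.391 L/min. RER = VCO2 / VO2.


VCO2 = 1.871 L/min
VO2 = 3.391 L/min
RER = 1.871 / 3.391 = 0.5518

0.5518


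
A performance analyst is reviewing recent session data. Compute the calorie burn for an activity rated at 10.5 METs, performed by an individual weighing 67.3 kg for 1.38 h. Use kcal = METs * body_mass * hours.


Product of METs and mass = 10.5 * 67.3 = 706.65
Total kcal = 706.65 * 1.38 = 975.18 kcal

975.18 kcal


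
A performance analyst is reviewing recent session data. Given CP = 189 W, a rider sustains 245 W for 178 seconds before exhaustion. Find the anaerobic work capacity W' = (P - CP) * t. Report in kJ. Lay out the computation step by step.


Excess power = 245 - 189 = 56 W
Work above CP = 56 * 178 = 9968 J
W' = 9.968 kJ

9.968 kJ


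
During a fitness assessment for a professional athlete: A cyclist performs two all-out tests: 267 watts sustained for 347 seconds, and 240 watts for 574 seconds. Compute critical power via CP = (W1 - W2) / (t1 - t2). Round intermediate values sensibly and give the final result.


W1 = P1 * t1 = 267 * 347 = 92649 J
W2 = P2 * t2 = 240 * 574 = 137760 J
CP = (92649 - 137760) / (347 - 574)
= 198.73 W

198.73 W


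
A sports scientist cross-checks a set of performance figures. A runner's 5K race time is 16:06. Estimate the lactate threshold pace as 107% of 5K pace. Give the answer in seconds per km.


Total race time = 16*60 + 6 = 966 seconds
5K pace = 966 / 5 = 193.2 sec/km
LT pace = 193.2 * 1.07 = 206.72 sec/km

206.72 s/km


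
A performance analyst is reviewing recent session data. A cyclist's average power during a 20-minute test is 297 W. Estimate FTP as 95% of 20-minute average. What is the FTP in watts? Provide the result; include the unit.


FTP = 20-min power * 0.95
= 297 * 0.95
= 282.15 W

282.15 W


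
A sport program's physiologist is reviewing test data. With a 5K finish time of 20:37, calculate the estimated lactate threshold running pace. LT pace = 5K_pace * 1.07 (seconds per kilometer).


Race duration = 1237 s for 5 km
Average pace = 1237 / 5 = 247.4 s/km
LT pace = 247.4 * 1.07
= 264.72 s/km

264.72 s/km


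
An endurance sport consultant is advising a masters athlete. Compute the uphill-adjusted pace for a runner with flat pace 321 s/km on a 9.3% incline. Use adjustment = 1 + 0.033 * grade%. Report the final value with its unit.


Adjustment factor = 1 + 0.033 * 9.3 = 1.3069
Grade-adjusted pace = 321 * 1.3069 = 419.51 s/km

419.51 s/km


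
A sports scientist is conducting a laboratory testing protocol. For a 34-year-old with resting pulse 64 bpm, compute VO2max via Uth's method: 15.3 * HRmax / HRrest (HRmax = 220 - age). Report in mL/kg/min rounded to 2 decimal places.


Step 1: HRmax = 220 - 34 = 186 bpm
Step 2: Ratio = 186 / 64 = 2.9063
Step 3: VO2max = 15.3 * 2.9063 = 44.47 mL/kg/min

44.47 mL/kg/min


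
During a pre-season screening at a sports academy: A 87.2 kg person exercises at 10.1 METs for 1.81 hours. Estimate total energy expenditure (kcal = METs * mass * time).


Energy = METs * mass(kg) * time(h)
= 10.1 * 87.2 * 1.81
= 1594.1 kcal

1594.1 kcal


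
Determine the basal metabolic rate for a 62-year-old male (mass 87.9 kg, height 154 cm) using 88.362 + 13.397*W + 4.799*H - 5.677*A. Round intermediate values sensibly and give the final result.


BMR = 88.362 + 13.397*87.9 + 4.799*154 - 5.677*62
= 1653.03 kcal/day

1653.03 kcal/day


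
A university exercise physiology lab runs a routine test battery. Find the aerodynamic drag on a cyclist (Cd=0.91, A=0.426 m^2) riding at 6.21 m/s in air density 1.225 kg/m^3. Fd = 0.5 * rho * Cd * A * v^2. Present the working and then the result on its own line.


Fd = 0.5 * 1.225 * 0.91 * 0.426 * 6.21^2
= 0.5 * 1.225 * 0.91 * 0.426 * 38.5641
= 9.157 N

9.157 N


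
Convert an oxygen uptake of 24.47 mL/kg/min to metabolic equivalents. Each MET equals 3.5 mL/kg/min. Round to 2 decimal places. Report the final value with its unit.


One MET = 3.5 mL/kg/min
Number of METs = 24.47 / 3.5
= 6.99 METs

6.99 METs


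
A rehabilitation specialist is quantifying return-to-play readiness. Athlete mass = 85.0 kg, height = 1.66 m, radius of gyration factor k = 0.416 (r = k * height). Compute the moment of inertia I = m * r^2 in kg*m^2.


r = k * height = 0.416 * 1.66 = 0.69056 m
r^2 = 0.69056^2 = 0.476873
I = 85.0 * 0.476873 = 40.534 kg*m^2

40.534 kg*m^2


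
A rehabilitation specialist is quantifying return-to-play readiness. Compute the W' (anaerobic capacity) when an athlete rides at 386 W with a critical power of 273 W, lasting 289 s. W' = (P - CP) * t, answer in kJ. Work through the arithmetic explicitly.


Above-CP power = 113 W
Duration = 289 s
W' = 113 * 289 = 32657 J
Convert: 32657 / 1000 = 32.657 kJ

32.657 kJ


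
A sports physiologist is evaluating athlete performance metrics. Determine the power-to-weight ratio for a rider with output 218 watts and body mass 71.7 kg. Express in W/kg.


P/W = 218 / 71.7 = 3.04 W/kg

3.04 W/kg


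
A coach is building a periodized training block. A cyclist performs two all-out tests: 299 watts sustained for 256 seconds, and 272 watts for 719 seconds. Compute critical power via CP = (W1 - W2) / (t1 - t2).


W1 = P1 * t1 = 299 * 256 = 76544 J
W2 = P2 * t2 = 272 * 719 = 195568 J
CP = (76544 - 195568) / (256 - 719)
= 257.07 W

257.07 W


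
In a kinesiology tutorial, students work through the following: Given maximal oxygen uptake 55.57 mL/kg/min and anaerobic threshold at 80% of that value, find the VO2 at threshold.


Percentage as decimal = 0.8
VO2 at AT = 55.57 * 0.8 = 44.46 mL/kg/min

44.46 mL/kg/min


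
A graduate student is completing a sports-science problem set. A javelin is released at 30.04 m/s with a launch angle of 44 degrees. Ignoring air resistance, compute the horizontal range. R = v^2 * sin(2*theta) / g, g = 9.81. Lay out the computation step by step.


Launch speed squared = 902.4016
sin(2 * 44 deg) = 0.999391
Range = 902.4016 * 0.999391 / 9.81
= 91.932 m

91.932 m


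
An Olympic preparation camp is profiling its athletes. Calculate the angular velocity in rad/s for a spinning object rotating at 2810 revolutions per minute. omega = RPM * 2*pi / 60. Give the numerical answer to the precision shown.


omega = RPM * 2*pi / 60
= 2810 * 6.28318531 / 60
= 294.263 rad/s

294.263 rad/s


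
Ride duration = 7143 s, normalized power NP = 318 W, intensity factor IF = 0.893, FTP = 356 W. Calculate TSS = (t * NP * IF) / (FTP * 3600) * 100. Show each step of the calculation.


Numerator = 7143 * 318 * 0.893 = 2028426.282
Denominator = 356 * 3600 = 1281600
TSS = 2028426.282 / 1281600 * 100
= 158.27

158.27 TSS


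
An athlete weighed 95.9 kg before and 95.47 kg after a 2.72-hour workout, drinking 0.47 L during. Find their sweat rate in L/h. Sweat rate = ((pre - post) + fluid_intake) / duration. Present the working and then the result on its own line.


Body mass change = 0.43 kg
Total sweat loss = 0.43 + 0.47 = 0.9 L
Rate = 0.9 / 2.72 = 0.331 L/h

0.331 L/h


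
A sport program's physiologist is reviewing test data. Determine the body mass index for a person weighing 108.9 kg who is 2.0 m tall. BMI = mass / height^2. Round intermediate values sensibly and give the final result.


BMI = mass / height^2
= 108.9 / 2.0^2
= 108.9 / 4.0
= 27.23 kg/m^2

27.23 kg/m^2


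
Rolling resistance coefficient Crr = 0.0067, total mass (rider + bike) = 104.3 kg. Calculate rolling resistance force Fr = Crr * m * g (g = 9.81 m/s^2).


Fr = Crr * m * g
= 0.0067 * 104.3 * 9.81
= 6.855 N

6.855 N


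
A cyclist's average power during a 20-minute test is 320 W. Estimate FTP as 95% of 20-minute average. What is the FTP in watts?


FTP = 20-min power * 0.95
= 320 * 0.95
= 304.0 W

304.0 W


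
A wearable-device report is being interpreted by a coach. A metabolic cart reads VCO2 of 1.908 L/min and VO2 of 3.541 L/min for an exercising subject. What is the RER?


RER = VCO2 / VO2 = 1.908 / 3.541 = 0.5388

0.5388


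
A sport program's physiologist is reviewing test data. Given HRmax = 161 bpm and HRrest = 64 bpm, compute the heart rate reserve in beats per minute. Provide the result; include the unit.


Heart rate reserve = maximum HR minus resting HR
HRR = 161 - 64 = 97 bpm

97 bpm


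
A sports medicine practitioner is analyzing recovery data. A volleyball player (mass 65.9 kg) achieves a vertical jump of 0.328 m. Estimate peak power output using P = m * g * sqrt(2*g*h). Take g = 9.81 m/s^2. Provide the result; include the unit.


2 * g * h = 2 * 9.81 * 0.328 = 6.43536
sqrt(6.43536) = 2.536801 m/s
P = 65.9 * 9.81 * 2.536801 = 1639.99 W

1639.99 W


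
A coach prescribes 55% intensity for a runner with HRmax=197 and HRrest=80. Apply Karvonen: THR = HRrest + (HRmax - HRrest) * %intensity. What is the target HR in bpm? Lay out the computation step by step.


Heart rate reserve = 197 - 80 = 117
Intensity fraction = 55 / 100 = 0.55
THR = 80 + 117 * 0.55 = 144.35 bpm

144.35 bpm


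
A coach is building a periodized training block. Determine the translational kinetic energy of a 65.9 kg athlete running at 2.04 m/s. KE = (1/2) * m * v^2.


KE = 0.5 * m * v^2
= 0.5 * 65.9 * 2.04^2
= 0.5 * 65.9 * 4.1616
= 137.12 J

137.12 J


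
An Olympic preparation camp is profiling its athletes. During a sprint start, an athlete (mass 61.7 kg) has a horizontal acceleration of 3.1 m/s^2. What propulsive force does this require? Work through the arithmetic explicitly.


Propulsive force = mass * acceleration
= 61.7 kg * 3.1 m/s^2
= 191.27 N

191.27 N


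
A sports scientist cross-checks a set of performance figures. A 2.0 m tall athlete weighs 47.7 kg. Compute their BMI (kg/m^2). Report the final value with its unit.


height^2 = 4.0 m^2
BMI = 47.7 / 4.0 = 11.93 kg/m^2

11.93 kg/m^2


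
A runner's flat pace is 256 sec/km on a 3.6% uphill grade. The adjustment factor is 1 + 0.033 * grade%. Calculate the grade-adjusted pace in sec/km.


Factor = 1 + 0.033 * 3.6 = 1.1188
Adjusted pace = 256 * 1.1188
= 286.41 sec/km

286.41 s/km


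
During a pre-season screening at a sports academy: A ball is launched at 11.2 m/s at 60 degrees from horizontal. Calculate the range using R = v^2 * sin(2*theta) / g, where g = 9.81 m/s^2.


sin(2 * 60) = sin(120) = 0.866025
v^2 = 11.2^2 = 125.44
R = 125.44 * 0.866025 / 9.81
= 11.074 m

11.074 m


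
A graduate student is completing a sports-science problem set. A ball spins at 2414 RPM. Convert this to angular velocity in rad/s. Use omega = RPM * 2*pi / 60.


omega = 2414 * 2 * pi / 60
= 2414 * 6.28318531 / 60
= 15167.609 / 60
= 252.793 rad/s

252.793 rad/s


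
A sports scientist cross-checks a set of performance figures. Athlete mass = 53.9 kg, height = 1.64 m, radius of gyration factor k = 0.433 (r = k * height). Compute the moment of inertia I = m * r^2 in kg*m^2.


r = k * height = 0.433 * 1.64 = 0.71012 m
r^2 = 0.71012^2 = 0.50427
I = 53.9 * 0.50427 = 27.18 kg*m^2

27.18 kg*m^2


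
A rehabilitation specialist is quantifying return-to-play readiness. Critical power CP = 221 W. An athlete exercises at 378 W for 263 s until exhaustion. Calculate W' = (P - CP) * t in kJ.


P - CP = 378 - 221 = 157 W
W' = 157 * 263 = 41291 J
= 41291 / 1000 = 41.291 kJ

41.291 kJ


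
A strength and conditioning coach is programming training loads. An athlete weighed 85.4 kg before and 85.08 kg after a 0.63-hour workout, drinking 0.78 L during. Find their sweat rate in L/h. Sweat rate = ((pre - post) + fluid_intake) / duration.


Body mass change = 0.32 kg
Total sweat loss = 0.32 + 0.78 = 1.1 L
Rate = 1.1 / 0.63 = 1.746 L/h

1.746 L/h


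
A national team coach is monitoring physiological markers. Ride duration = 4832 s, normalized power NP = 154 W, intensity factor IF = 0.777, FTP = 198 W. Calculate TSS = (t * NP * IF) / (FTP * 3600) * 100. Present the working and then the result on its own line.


Numerator = 4832 * 154 * 0.777 = 578187.456
Denominator = 198 * 3600 = 712800
TSS = 578187.456 / 712800 * 100
= 81.11

81.11 TSS


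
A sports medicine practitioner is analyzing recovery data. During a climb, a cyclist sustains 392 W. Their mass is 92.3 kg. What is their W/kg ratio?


Power-to-weight = 392 W / 92.3 kg
= 4.247 W/kg

4.247 W/kg


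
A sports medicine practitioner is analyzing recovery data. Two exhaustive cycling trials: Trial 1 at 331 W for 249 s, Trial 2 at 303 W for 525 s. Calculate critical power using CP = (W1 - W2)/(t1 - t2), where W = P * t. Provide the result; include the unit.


W1 = 331 * 249 = 82419 J
W2 = 303 * 525 = 159075 J
CP = (82419 - 159075) / (249 - 525)
= -76656 / -276
= 277.74 W

277.74 W


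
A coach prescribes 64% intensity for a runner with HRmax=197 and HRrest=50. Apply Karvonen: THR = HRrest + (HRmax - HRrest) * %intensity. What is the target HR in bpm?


Heart rate reserve = 197 - 50 = 147
Intensity fraction = 64 / 100 = 0.64
THR = 50 + 147 * 0.64 = 144.08 bpm

144.08 bpm


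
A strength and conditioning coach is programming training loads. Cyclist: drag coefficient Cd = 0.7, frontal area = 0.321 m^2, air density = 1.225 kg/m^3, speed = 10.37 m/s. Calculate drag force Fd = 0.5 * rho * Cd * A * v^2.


v^2 = 10.37^2 = 107.5369
Fd = 0.5 * 1.225 * 0.7 * 0.321 * 107.5369
= 14.8 N

14.8 N


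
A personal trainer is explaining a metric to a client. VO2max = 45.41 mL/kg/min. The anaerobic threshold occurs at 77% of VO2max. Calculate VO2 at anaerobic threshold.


AT fraction = 77 / 100 = 0.77
AT VO2 = 45.41 * 0.77
= 34.97 mL/kg/min

34.97 mL/kg/min


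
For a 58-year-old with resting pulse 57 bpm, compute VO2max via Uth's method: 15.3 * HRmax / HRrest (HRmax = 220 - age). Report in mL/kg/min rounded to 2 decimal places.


Step 1: HRmax = 220 - 58 = 162 bpm
Step 2: Ratio = 162 / 57 = 2.8421
Step 3: VO2max = 15.3 * 2.8421 = 43.48 mL/kg/min

43.48 mL/kg/min


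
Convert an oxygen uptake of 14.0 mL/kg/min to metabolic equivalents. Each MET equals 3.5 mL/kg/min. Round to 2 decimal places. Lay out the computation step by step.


One MET = 3.5 mL/kg/min
Number of METs = 14.0 / 3.5
= 4.0 METs

4.0 METs


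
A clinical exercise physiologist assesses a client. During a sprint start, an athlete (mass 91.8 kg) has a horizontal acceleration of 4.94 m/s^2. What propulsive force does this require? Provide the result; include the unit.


Propulsive force = mass * acceleration
= 91.8 kg * 4.94 m/s^2
= 453.49 N

453.49 N


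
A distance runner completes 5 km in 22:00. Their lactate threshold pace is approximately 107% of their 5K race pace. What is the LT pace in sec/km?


Convert to seconds: 22 min 0 s = 1320 s
Pace per km = 1320 / 5 = 264.0 s/km
LT pace = 264.0 * 1.07 = 282.48 s/km

282.48 s/km


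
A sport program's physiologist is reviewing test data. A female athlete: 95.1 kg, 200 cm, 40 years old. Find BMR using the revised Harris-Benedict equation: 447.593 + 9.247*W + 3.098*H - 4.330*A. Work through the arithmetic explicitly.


Intercept = 447.593
Weight contribution = 9.247 * 95.1 = 879.3897
Height contribution = 3.098 * 200 = 619.6
Age contribution = 4.33 * 40 = 173.2
BMR = 447.593 + 879.3897 + 619.6 - 173.2
= 1773.38 kcal/day

1773.38 kcal/day


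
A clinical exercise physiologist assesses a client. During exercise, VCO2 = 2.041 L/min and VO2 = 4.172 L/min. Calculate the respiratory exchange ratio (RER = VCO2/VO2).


RER = VCO2 / VO2
= 2.041 / 4.172
= 0.4892

0.4892


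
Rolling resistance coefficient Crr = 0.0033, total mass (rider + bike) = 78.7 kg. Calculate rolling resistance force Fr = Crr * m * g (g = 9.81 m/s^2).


Fr = Crr * m * g
= 0.0033 * 78.7 * 9.81
= 2.548 N

2.548 N


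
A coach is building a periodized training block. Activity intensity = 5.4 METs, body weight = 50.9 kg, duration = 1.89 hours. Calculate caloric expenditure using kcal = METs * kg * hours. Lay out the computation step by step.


kcal = 5.4 * 50.9 * 1.89
= 274.86 * 1.89
= 519.49 kcal

519.49 kcal


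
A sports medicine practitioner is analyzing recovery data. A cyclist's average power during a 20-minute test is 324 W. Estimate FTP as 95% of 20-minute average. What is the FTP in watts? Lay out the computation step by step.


FTP = 20-min power * 0.95
= 324 * 0.95
= 307.8 W

307.8 W


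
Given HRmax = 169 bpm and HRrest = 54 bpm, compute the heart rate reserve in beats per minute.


Heart rate reserve = maximum HR minus resting HR
HRR = 169 - 54 = 115 bpm

115 bpm


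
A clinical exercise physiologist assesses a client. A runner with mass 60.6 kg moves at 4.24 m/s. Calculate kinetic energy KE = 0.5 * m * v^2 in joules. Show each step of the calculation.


v^2 = 4.24^2 = 17.9776
KE = 0.5 * 60.6 * 17.9776
= 544.72 J

544.72 J


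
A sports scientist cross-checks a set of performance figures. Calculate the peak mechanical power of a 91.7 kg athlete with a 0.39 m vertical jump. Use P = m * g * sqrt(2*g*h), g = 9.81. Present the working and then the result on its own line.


First, sqrt(2gh) = sqrt(2 * 9.81 * 0.39)
= sqrt(7.6518) = 2.766189 m/s
Power = 91.7 * 9.81 * 2.766189 = 2488.4 W

2488.4 W


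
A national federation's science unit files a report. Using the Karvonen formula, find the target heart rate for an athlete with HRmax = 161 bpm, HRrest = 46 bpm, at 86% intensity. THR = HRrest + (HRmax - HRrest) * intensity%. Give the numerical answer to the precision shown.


HRR = 161 - 46 = 115
THR = 46 + 115 * 0.86
= 46 + 98.9
= 144.9 bpm

144.9 bpm


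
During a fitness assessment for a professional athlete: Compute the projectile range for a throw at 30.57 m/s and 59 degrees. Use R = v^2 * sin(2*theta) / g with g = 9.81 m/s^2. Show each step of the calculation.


Two times the angle = 118 degrees
sin(118) = 0.882948
R = 934.5249 * 0.882948 / 9.81 = 84.112 m

84.112 m


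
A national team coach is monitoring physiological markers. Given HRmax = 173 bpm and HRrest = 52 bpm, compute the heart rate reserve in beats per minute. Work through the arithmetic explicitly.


Heart rate reserve = maximum HR minus resting HR
HRR = 173 - 52 = 121 bpm

121 bpm


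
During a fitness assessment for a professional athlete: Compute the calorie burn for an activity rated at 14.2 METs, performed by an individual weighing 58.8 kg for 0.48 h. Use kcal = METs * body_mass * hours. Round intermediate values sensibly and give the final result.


Product of METs and mass = 14.2 * 58.8 = 834.96
Total kcal = 834.96 * 0.48 = 400.78 kcal

400.78 kcal


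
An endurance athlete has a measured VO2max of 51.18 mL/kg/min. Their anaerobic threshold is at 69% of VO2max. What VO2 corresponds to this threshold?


Anaerobic threshold VO2 = VO2max * 69%
= 51.18 * 0.69
= 35.31 mL/kg/min

35.31 mL/kg/min


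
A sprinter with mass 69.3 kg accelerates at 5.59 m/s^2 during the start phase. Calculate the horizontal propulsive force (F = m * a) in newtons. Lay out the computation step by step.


F = m * a
= 69.3 * 5.59
= 387.39 N

387.39 N


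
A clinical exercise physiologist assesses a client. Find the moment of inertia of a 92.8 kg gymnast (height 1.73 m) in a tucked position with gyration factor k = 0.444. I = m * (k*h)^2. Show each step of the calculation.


Radius of gyration = 0.444 * 1.73 = 0.76812 m
I = 92.8 * 0.76812^2
= 92.8 * 0.590008
= 54.753 kg*m^2

54.753 kg*m^2


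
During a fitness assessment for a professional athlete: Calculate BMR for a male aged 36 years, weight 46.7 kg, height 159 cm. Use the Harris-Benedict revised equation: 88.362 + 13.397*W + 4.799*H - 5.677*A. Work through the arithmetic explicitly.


Substituting values:
W term = 13.397 * 46.7 = 625.6399
H term = 4.799 * 159 = 763.041
A term = 5.677 * 36 = 204.372
BMR = 1272.67 kcal/day

1272.67 kcal/day


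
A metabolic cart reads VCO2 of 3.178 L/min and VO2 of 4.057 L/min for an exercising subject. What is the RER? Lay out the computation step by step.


RER = VCO2 / VO2 = 3.178 / 4.057 = 0.7833

0.7833


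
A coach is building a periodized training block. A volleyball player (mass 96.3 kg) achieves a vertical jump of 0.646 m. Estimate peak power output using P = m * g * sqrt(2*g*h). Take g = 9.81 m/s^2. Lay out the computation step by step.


2 * g * h = 2 * 9.81 * 0.646 = 12.67452
sqrt(12.67452) = 3.560129 m/s
P = 96.3 * 9.81 * 3.560129 = 3363.26 W

3363.26 W


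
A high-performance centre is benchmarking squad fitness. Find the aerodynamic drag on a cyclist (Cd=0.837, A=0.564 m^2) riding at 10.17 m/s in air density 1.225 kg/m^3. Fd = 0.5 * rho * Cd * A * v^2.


Fd = 0.5 * 1.225 * 0.837 * 0.564 * 10.17^2
= 0.5 * 1.225 * 0.837 * 0.564 * 103.4289
= 29.906 N

29.906 N


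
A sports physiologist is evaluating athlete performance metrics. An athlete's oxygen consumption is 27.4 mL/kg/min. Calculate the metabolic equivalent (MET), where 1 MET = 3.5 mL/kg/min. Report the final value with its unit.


MET = VO2 / 3.5
= 27.4 / 3.5
= 7.83 METs

7.83 METs
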